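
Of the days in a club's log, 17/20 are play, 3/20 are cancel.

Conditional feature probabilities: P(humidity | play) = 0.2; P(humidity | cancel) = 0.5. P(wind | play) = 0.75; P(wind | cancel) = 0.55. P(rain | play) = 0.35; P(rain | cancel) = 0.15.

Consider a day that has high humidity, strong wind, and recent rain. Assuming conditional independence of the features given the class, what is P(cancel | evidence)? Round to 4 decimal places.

play: 0.85 × 0.2 × 0.75 × 0.35 = 0.044625
cancel: 0.15 × 0.5 × 0.55 × 0.15 = 0.0061875
P(cancel | x) = 0.0061875 / 0.0508125 ≈ 0.1218

0.1218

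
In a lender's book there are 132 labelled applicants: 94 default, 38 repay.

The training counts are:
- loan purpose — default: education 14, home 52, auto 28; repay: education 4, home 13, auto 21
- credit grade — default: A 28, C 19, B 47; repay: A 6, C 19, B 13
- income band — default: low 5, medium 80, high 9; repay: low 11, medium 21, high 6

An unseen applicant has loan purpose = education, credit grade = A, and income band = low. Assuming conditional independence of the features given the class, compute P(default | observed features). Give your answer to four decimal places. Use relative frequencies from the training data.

0.5482

default: (94/132) × (14/94) × (28/94) × (5/94) ≈ 0.00168045
repay: (38/132) × (4/38) × (6/38) × (11/38) ≈ 0.00138504
P(default | x) = 0.00168045 / 0.00306549 ≈ 0.5482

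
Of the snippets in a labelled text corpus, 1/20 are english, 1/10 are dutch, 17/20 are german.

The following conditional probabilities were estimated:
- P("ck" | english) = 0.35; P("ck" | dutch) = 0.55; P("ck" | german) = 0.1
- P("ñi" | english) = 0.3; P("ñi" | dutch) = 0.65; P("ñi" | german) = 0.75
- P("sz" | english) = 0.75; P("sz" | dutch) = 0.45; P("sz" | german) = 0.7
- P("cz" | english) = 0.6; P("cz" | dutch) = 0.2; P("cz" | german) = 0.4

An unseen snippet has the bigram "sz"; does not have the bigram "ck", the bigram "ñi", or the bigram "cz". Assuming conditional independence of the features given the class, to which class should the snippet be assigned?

german

english: 0.05 × (1−0.35) × (1−0.3) × 0.75 × (1−0.6) = 0.006825
dutch: 0.1 × (1−0.55) × (1−0.65) × 0.45 × (1−0.2) = 0.00567
german: 0.85 × (1−0.1) × (1−0.75) × 0.7 × (1−0.4) = 0.080325
Highest score → german.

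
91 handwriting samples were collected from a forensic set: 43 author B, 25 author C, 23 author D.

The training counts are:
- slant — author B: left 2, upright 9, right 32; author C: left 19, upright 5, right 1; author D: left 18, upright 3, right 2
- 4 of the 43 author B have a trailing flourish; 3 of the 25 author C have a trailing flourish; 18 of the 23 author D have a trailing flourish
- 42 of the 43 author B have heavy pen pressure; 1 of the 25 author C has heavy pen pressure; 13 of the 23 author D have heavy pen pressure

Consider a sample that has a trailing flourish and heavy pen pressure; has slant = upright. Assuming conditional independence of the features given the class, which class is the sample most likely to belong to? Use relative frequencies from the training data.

author D

author B: (43/91) × (9/43) × (4/43) × (42/43) ≈ 0.00898615
author C: (25/91) × (5/25) × (3/25) × (1/25) ≈ 0.000263736
author D: (23/91) × (3/23) × (18/23) × (13/23) ≈ 0.0145828
Highest score → author D.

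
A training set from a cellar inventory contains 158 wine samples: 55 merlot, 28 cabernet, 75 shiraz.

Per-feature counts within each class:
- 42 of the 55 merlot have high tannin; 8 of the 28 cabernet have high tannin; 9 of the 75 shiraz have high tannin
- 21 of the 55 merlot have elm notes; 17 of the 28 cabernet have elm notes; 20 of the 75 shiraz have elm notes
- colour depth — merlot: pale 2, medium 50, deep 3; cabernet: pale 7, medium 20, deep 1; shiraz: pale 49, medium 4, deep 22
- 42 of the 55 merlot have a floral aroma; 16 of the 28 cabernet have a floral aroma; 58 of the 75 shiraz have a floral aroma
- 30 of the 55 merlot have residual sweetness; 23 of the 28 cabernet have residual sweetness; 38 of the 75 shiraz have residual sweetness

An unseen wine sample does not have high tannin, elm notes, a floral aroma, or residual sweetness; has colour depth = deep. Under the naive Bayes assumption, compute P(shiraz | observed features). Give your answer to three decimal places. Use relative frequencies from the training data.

merlot: (55/158) × (13/55) × (34/55) × (3/55) × (13/55) × (25/55) ≈ 0.000298071
cabernet: (28/158) × (20/28) × (11/28) × (1/28) × (12/28) × (5/28) ≈ 0.00013592
shiraz: (75/158) × (66/75) × (55/75) × (22/75) × (17/75) × (37/75) ≈ 0.010048
P(shiraz | x) = 0.010048 / 0.010481991 ≈ 0.959

0.959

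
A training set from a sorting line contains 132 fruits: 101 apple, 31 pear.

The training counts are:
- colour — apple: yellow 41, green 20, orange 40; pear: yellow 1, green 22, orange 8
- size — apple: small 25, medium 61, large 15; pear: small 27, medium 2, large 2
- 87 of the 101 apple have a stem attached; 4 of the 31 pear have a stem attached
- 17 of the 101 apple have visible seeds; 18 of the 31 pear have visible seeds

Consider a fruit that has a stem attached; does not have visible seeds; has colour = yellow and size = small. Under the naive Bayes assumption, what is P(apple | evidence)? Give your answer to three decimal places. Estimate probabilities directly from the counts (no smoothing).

apple: (101/132) × (41/101) × (25/101) × (87/101) × (84/101) ≈ 0.0550788
pear: (31/132) × (1/31) × (27/31) × (4/31) × (13/31) ≈ 0.000357033
P(apple | x) = 0.0550788 / 0.055435833 ≈ 0.994

0.994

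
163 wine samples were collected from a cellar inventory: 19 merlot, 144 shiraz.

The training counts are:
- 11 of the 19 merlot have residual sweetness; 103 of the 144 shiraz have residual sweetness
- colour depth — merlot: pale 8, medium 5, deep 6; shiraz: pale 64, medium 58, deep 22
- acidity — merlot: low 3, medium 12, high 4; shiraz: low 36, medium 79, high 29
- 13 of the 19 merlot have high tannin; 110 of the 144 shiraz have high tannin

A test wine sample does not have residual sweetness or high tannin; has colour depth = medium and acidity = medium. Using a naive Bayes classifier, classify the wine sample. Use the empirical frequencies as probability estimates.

shiraz

merlot: (19/163) × (8/19) × (5/19) × (12/19) × (6/19) ≈ 0.00257599
shiraz: (144/163) × (41/144) × (58/144) × (79/144) × (34/144) ≈ 0.0131233
Highest score → shiraz.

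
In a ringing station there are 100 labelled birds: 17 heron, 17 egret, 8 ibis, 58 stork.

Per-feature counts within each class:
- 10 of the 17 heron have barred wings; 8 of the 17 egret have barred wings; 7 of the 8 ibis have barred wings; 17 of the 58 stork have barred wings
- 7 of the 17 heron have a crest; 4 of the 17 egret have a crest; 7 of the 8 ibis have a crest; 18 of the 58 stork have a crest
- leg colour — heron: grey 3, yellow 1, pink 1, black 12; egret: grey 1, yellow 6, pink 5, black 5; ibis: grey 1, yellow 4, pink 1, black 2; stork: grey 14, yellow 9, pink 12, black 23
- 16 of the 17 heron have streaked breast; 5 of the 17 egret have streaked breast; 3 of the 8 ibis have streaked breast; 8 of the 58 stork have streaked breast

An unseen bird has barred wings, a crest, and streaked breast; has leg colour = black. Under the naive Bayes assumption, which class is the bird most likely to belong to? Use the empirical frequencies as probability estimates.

heron: (17/100) × (10/17) × (7/17) × (12/17) × (16/17) ≈ 0.027356
egret: (17/100) × (8/17) × (4/17) × (5/17) × (5/17) ≈ 0.00162833
ibis: (8/100) × (7/8) × (7/8) × (2/8) × (3/8) = 0.0057421875
stork: (58/100) × (17/58) × (18/58) × (23/58) × (8/58) ≈ 0.00288573
Highest score → heron.

heron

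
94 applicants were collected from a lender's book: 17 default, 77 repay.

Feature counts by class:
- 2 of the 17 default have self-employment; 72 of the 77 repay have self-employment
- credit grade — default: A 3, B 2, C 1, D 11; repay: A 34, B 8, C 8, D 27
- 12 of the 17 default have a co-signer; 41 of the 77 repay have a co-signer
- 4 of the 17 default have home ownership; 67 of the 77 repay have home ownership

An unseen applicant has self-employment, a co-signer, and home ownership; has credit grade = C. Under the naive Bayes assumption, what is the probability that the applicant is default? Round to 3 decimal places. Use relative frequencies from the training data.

0.006

default: (17/94) × (2/17) × (1/17) × (12/17) × (4/17) ≈ 0.000207872
repay: (77/94) × (72/77) × (8/77) × (41/77) × (67/77) ≈ 0.0368707
P(default | x) = 0.000207872 / 0.037078572 ≈ 0.006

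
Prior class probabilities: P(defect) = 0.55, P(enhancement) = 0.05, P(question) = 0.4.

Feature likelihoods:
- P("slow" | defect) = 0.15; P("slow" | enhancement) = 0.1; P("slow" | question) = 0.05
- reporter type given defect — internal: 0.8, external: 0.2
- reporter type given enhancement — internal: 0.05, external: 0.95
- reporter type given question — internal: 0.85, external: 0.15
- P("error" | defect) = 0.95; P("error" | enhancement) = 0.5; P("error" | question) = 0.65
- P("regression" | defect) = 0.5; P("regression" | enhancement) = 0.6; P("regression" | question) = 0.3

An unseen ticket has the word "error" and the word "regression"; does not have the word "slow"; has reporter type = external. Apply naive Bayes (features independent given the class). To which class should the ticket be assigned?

defect

defect: 0.55 × (1−0.15) × 0.2 × 0.95 × 0.5 = 0.0444125
enhancement: 0.05 × (1−0.1) × 0.95 × 0.5 × 0.6 = 0.012825
question: 0.4 × (1−0.05) × 0.15 × 0.65 × 0.3 = 0.011115
Highest score → defect.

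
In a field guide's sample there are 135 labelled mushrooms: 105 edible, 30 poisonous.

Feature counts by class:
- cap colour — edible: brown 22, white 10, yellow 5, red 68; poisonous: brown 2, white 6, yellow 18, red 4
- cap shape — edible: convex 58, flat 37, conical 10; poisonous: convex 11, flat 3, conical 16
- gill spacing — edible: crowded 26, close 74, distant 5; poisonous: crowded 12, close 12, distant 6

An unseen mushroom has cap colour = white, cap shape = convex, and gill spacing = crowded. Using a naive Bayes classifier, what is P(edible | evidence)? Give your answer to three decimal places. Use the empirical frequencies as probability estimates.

0.609

edible: (105/135) × (10/105) × (58/105) × (26/105) ≈ 0.0101319
poisonous: (30/135) × (6/30) × (11/30) × (12/30) ≈ 0.00651852
P(edible | x) = 0.0101319 / 0.01665042 ≈ 0.609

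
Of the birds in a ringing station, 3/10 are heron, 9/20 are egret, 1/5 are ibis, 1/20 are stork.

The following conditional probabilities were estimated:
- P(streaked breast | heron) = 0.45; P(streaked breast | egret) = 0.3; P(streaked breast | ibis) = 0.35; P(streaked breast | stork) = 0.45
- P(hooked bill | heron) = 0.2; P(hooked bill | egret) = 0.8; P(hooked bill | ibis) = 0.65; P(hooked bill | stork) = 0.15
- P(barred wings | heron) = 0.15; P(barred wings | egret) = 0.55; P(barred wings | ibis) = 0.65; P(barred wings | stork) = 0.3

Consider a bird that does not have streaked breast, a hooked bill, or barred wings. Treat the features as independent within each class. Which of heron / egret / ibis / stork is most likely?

heron: 0.3 × (1−0.45) × (1−0.2) × (1−0.15) = 0.1122
egret: 0.45 × (1−0.3) × (1−0.8) × (1−0.55) = 0.02835
ibis: 0.2 × (1−0.35) × (1−0.65) × (1−0.65) = 0.015925
stork: 0.05 × (1−0.45) × (1−0.15) × (1−0.3) = 0.0163625
Highest score → heron.

heron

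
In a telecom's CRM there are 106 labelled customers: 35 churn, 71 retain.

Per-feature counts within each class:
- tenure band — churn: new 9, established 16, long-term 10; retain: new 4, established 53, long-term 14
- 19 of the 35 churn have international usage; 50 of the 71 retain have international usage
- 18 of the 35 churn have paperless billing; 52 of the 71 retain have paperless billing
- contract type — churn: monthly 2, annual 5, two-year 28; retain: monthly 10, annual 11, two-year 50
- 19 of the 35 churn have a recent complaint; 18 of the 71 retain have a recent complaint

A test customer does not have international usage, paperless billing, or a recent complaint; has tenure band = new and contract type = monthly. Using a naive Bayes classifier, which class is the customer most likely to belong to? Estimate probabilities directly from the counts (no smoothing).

churn: (35/106) × (9/35) × (16/35) × (17/35) × (2/35) × (16/35) ≈ 0.000492474
retain: (71/106) × (4/71) × (21/71) × (19/71) × (10/71) × (53/71) ≈ 0.000314029
Highest score → churn.

churn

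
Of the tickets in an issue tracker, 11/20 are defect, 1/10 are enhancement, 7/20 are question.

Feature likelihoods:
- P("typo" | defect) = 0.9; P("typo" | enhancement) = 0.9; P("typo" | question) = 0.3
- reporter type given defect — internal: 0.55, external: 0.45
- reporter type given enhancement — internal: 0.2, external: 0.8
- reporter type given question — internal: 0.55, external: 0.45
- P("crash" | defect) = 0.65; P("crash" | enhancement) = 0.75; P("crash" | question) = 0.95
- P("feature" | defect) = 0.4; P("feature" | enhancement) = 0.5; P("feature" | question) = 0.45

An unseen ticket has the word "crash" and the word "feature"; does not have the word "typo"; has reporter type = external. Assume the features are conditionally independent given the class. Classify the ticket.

defect: 0.55 × (1−0.9) × 0.45 × 0.65 × 0.4 = 0.006435
enhancement: 0.1 × (1−0.9) × 0.8 × 0.75 × 0.5 = 0.003
question: 0.35 × (1−0.3) × 0.45 × 0.95 × 0.45 = 0.047131875
Highest score → question.

question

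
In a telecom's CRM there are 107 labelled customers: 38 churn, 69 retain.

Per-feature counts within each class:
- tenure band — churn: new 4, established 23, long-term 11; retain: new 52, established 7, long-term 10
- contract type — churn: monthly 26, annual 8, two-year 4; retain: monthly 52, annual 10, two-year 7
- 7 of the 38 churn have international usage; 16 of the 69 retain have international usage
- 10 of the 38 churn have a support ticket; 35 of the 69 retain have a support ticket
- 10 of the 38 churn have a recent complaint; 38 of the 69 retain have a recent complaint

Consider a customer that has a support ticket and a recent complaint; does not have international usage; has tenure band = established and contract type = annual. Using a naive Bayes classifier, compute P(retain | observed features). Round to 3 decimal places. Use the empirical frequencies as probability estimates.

churn: (38/107) × (23/38) × (8/38) × (31/38) × (10/38) × (10/38) ≈ 0.00255659
retain: (69/107) × (7/69) × (10/69) × (53/69) × (35/69) × (38/69) ≈ 0.00203444
P(retain | x) = 0.00203444 / 0.00459103 ≈ 0.443

0.443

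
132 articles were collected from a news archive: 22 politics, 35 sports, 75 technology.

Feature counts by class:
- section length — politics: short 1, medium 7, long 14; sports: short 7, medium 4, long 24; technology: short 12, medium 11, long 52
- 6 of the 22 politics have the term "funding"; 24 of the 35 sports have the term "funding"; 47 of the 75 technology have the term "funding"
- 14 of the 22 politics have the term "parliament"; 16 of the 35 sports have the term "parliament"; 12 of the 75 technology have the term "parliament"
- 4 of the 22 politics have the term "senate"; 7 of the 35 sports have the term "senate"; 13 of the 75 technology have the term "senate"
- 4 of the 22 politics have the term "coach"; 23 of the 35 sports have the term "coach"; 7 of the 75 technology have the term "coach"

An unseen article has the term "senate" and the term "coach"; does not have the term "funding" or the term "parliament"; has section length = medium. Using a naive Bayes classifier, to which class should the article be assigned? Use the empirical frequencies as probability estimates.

politics: (22/132) × (7/22) × (16/22) × (8/22) × (4/22) × (4/22) ≈ 0.000463621
sports: (35/132) × (4/35) × (11/35) × (19/35) × (7/35) × (23/35) ≈ 0.000679495
technology: (75/132) × (11/75) × (28/75) × (63/75) × (13/75) × (7/75) ≈ 0.000422779
Highest score → sports.

sports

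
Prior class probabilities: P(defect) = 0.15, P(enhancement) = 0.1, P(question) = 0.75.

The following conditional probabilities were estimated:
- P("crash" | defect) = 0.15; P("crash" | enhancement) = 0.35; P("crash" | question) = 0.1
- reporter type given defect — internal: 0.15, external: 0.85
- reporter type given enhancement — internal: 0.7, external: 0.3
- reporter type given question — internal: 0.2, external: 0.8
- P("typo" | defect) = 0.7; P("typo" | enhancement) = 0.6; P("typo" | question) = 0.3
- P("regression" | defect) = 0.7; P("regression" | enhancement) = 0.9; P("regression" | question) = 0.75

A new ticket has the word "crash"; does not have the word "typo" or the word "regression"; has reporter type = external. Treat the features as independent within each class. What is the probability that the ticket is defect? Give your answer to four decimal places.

defect: 0.15 × 0.15 × 0.85 × (1−0.7) × (1−0.7) = 0.00172125
enhancement: 0.1 × 0.35 × 0.3 × (1−0.6) × (1−0.9) = 0.00042
question: 0.75 × 0.1 × 0.8 × (1−0.3) × (1−0.75) = 0.0105
P(defect | x) = 0.00172125 / 0.01264125 ≈ 0.1362

0.1362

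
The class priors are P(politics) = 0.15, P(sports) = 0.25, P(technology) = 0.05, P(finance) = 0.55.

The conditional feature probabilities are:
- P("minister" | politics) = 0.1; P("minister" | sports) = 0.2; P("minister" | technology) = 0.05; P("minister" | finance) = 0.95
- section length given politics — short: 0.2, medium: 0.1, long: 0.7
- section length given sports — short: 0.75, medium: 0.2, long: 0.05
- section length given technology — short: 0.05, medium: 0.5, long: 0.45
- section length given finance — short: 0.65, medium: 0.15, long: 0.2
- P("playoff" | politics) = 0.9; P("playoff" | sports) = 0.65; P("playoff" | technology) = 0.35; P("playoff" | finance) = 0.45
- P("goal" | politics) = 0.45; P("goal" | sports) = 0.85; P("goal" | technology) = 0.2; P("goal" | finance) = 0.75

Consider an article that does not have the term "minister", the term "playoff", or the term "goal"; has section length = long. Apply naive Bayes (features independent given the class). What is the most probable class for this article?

technology

politics: 0.15 × (1−0.1) × 0.7 × (1−0.9) × (1−0.45) = 0.0051975
sports: 0.25 × (1−0.2) × 0.05 × (1−0.65) × (1−0.85) = 0.000525
technology: 0.05 × (1−0.05) × 0.45 × (1−0.35) × (1−0.2) = 0.011115
finance: 0.55 × (1−0.95) × 0.2 × (1−0.45) × (1−0.75) = 0.00075625
Highest score → technology.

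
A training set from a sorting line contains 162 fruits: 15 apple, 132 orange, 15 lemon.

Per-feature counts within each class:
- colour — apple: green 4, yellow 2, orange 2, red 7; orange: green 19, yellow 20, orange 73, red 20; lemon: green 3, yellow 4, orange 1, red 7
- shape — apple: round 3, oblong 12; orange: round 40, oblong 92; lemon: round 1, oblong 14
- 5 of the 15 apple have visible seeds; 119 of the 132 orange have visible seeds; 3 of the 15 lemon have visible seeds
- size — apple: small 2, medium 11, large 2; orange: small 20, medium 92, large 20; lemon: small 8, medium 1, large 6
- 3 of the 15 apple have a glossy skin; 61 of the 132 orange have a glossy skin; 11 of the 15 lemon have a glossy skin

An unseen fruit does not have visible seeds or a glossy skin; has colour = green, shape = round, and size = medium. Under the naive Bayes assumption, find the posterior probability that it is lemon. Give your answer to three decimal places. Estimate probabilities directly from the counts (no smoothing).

apple: (15/162) × (4/15) × (3/15) × (10/15) × (11/15) × (12/15) ≈ 0.00193141
orange: (132/162) × (19/132) × (40/132) × (13/132) × (92/132) × (71/132) ≈ 0.00131218
lemon: (15/162) × (3/15) × (1/15) × (12/15) × (1/15) × (4/15) ≈ 0.0000175583
P(lemon | x) = 0.0000175583 / 0.0032611483 ≈ 0.005

0.005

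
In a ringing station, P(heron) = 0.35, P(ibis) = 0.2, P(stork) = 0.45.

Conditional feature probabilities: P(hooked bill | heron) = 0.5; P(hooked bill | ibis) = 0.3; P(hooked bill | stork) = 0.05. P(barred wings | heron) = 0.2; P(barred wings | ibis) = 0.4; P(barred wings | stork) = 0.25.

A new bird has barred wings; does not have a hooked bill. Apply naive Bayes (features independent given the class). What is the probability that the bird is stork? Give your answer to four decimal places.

0.5401

heron: 0.35 × (1−0.5) × 0.2 = 0.035
ibis: 0.2 × (1−0.3) × 0.4 = 0.056
stork: 0.45 × (1−0.05) × 0.25 = 0.106875
P(stork | x) = 0.106875 / 0.197875 ≈ 0.5401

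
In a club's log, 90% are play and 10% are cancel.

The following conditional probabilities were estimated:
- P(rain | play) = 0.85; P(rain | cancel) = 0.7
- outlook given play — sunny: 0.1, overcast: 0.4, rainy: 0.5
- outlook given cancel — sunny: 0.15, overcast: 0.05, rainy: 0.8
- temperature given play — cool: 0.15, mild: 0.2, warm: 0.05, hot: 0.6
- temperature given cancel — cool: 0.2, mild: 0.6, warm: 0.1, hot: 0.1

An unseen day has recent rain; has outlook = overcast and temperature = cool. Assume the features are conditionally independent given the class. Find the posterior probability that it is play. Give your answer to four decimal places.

play: 0.9 × 0.85 × 0.4 × 0.15 = 0.0459
cancel: 0.1 × 0.7 × 0.05 × 0.2 = 0.0007
P(play | x) = 0.0459 / 0.0466 ≈ 0.9850

0.9850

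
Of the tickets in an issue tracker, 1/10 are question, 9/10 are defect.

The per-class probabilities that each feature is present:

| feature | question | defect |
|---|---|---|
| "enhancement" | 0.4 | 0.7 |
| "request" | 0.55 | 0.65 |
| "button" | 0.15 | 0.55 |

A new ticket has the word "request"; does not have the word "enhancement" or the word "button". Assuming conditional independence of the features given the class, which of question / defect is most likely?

defect

question: 0.1 × (1−0.4) × 0.55 × (1−0.15) = 0.02805
defect: 0.9 × (1−0.7) × 0.65 × (1−0.55) = 0.078975
Highest score → defect.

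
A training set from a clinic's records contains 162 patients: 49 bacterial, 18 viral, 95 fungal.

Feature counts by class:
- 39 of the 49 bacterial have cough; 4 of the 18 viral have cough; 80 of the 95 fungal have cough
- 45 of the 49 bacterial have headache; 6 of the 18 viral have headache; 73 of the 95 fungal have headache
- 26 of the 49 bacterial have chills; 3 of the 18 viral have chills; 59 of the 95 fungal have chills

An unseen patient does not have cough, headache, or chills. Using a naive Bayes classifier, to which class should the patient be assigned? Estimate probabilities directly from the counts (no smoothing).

viral

bacterial: (49/162) × (10/49) × (4/49) × (23/49) ≈ 0.00236527
viral: (18/162) × (14/18) × (12/18) × (15/18) ≈ 0.048011
fungal: (95/162) × (15/95) × (22/95) × (36/95) ≈ 0.00812558
Highest score → viral.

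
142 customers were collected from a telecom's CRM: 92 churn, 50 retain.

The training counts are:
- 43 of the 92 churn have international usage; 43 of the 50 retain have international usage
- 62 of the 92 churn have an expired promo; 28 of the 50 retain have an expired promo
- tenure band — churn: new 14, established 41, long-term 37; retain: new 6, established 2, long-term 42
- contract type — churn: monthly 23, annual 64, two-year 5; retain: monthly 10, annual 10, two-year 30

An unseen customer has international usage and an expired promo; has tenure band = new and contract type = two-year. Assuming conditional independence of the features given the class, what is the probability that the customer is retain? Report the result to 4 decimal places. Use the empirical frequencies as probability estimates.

0.8786

churn: (92/142) × (43/92) × (62/92) × (14/92) × (5/92) ≈ 0.00168774
retain: (50/142) × (43/50) × (28/50) × (6/50) × (30/50) ≈ 0.0122096
P(retain | x) = 0.0122096 / 0.01389734 ≈ 0.8786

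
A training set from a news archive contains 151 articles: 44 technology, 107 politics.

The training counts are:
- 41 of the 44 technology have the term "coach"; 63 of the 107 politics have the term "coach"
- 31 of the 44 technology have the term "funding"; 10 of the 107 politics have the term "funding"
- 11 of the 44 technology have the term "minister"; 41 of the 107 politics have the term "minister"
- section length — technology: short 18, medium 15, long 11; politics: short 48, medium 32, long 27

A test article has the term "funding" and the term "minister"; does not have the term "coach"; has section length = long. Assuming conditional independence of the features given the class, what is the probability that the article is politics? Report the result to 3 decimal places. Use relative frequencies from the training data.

technology: (44/151) × (3/44) × (31/44) × (11/44) × (11/44) ≈ 0.000874849
politics: (107/151) × (44/107) × (10/107) × (41/107) × (27/107) ≈ 0.00263313
P(politics | x) = 0.00263313 / 0.003507979 ≈ 0.751

0.751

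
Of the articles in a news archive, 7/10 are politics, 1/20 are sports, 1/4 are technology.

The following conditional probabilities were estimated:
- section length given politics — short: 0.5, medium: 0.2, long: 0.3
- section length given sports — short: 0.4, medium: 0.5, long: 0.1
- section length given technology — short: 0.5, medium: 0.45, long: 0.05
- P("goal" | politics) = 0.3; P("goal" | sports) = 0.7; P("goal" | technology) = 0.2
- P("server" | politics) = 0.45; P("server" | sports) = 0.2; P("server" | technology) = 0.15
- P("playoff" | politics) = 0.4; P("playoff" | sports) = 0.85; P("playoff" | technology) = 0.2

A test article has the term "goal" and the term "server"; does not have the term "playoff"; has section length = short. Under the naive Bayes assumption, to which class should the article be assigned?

politics

politics: 0.7 × 0.5 × 0.3 × 0.45 × (1−0.4) = 0.02835
sports: 0.05 × 0.4 × 0.7 × 0.2 × (1−0.85) = 0.00042
technology: 0.25 × 0.5 × 0.2 × 0.15 × (1−0.2) = 0.003
Highest score → politics.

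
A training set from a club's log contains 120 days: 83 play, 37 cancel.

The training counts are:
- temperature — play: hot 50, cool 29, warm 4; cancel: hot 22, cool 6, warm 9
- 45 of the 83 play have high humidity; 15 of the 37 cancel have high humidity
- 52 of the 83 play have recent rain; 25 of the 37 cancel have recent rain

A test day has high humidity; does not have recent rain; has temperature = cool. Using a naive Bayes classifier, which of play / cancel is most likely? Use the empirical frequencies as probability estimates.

play

play: (83/120) × (29/83) × (45/83) × (31/83) ≈ 0.0489367
cancel: (37/120) × (6/37) × (15/37) × (12/37) ≈ 0.00657414
Highest score → play.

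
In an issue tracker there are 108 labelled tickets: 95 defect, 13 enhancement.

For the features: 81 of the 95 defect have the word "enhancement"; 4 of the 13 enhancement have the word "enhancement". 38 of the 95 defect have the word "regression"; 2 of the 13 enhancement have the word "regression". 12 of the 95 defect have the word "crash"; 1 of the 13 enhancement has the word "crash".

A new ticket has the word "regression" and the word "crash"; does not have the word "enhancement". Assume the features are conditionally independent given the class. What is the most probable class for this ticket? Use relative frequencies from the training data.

defect

defect: (95/108) × (14/95) × (38/95) × (12/95) ≈ 0.00654971
enhancement: (13/108) × (9/13) × (2/13) × (1/13) ≈ 0.000986193
Highest score → defect.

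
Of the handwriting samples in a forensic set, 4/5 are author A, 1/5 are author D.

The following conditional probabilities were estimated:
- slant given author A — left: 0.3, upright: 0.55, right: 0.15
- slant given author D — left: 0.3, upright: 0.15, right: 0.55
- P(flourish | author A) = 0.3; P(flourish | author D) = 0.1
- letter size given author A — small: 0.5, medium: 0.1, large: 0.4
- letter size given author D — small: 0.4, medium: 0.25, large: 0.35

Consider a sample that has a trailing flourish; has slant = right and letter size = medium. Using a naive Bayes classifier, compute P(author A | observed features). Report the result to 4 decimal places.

0.5669

author A: 0.8 × 0.15 × 0.3 × 0.1 = 0.0036
author D: 0.2 × 0.55 × 0.1 × 0.25 = 0.00275
P(author A | x) = 0.0036 / 0.00635 ≈ 0.5669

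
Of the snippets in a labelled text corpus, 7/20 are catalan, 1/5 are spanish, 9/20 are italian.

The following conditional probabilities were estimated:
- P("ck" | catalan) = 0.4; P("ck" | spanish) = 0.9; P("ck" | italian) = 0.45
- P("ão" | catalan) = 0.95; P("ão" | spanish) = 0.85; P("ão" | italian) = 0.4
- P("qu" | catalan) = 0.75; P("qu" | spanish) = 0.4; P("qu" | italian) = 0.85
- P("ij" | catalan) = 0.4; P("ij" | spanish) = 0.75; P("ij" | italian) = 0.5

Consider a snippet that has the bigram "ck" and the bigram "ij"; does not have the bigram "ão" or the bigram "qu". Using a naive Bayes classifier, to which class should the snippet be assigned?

spanish

catalan: 0.35 × 0.4 × (1−0.95) × (1−0.75) × 0.4 = 0.0007
spanish: 0.2 × 0.9 × (1−0.85) × (1−0.4) × 0.75 = 0.01215
italian: 0.45 × 0.45 × (1−0.4) × (1−0.85) × 0.5 = 0.0091125
Highest score → spanish.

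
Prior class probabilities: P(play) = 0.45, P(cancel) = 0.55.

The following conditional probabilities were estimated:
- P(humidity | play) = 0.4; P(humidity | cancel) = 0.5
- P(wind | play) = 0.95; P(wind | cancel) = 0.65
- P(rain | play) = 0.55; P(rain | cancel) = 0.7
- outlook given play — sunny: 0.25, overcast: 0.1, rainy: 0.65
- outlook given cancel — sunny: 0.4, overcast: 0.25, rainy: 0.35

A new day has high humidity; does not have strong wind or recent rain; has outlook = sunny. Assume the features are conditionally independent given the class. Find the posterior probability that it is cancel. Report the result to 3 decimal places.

play: 0.45 × 0.4 × (1−0.95) × (1−0.55) × 0.25 = 0.0010125
cancel: 0.55 × 0.5 × (1−0.65) × (1−0.7) × 0.4 = 0.01155
P(cancel | x) = 0.01155 / 0.0125625 ≈ 0.919

0.919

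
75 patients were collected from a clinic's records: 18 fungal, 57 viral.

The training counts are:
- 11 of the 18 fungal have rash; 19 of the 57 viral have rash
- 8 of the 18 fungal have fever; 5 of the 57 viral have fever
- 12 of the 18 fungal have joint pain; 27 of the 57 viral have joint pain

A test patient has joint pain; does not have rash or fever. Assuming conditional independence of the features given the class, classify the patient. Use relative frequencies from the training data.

viral

fungal: (18/75) × (7/18) × (10/18) × (12/18) ≈ 0.0345679
viral: (57/75) × (38/57) × (52/57) × (27/57) ≈ 0.218947
Highest score → viral.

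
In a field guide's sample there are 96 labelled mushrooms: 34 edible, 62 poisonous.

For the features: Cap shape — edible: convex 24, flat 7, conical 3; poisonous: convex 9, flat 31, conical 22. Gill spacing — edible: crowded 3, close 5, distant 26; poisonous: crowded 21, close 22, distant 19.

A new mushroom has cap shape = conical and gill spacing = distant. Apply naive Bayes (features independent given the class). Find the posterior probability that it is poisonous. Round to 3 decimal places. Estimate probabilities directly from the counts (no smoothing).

edible: (34/96) × (3/34) × (26/34) ≈ 0.0238971
poisonous: (62/96) × (22/62) × (19/62) ≈ 0.0702285
P(poisonous | x) = 0.0702285 / 0.0941256 ≈ 0.746

0.746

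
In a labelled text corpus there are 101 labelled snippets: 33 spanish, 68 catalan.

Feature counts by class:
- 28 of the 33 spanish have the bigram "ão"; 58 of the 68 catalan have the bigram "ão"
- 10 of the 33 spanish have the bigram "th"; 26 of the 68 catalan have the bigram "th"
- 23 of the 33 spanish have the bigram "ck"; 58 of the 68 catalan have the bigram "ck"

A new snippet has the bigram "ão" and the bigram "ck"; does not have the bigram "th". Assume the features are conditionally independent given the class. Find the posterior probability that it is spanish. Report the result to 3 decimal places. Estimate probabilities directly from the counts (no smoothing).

spanish: (33/101) × (28/33) × (23/33) × (23/33) ≈ 0.134668
catalan: (68/101) × (58/68) × (42/68) × (58/68) ≈ 0.302528
P(spanish | x) = 0.134668 / 0.437196 ≈ 0.308

0.308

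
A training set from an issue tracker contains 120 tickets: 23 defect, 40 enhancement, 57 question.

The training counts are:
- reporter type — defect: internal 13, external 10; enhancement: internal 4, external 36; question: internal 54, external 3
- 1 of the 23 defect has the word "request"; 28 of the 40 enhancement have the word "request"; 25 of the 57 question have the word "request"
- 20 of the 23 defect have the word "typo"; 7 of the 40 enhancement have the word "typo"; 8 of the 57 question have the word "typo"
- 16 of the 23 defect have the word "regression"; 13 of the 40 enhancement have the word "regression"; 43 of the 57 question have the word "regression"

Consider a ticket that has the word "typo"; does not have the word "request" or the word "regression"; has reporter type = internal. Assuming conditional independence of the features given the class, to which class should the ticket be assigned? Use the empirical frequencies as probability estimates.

defect

defect: (23/120) × (13/23) × (22/23) × (20/23) × (7/23) ≈ 0.0274239
enhancement: (40/120) × (4/40) × (12/40) × (7/40) × (27/40) = 0.00118125
question: (57/120) × (54/57) × (32/57) × (8/57) × (14/57) ≈ 0.00870875
Highest score → defect.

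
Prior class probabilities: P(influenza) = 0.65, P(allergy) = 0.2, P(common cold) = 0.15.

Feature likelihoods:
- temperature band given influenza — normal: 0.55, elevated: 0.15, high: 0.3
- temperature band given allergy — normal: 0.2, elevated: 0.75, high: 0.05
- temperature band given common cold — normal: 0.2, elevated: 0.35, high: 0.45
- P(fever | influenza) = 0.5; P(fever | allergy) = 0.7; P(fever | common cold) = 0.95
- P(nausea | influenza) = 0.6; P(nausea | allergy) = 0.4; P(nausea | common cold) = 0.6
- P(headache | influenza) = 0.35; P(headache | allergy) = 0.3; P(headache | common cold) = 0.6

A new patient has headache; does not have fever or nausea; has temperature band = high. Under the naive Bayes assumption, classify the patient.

influenza: 0.65 × 0.3 × (1−0.5) × (1−0.6) × 0.35 = 0.01365
allergy: 0.2 × 0.05 × (1−0.7) × (1−0.4) × 0.3 = 0.00054
common cold: 0.15 × 0.45 × (1−0.95) × (1−0.6) × 0.6 = 0.00081
Highest score → influenza.

influenza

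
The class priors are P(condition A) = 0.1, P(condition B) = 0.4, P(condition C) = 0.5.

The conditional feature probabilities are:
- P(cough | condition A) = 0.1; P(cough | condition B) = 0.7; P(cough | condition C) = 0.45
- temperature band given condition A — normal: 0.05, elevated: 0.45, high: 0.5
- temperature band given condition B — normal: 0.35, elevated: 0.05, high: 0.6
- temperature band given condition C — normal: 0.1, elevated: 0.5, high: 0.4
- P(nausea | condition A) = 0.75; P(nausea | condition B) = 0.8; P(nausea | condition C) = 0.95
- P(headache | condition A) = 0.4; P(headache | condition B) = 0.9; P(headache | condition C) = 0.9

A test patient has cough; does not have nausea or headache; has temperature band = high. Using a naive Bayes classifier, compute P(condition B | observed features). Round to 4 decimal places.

condition A: 0.1 × 0.1 × 0.5 × (1−0.75) × (1−0.4) = 0.00075
condition B: 0.4 × 0.7 × 0.6 × (1−0.8) × (1−0.9) = 0.00336
condition C: 0.5 × 0.45 × 0.4 × (1−0.95) × (1−0.9) = 0.00045
P(condition B | x) = 0.00336 / 0.00456 ≈ 0.7368

0.7368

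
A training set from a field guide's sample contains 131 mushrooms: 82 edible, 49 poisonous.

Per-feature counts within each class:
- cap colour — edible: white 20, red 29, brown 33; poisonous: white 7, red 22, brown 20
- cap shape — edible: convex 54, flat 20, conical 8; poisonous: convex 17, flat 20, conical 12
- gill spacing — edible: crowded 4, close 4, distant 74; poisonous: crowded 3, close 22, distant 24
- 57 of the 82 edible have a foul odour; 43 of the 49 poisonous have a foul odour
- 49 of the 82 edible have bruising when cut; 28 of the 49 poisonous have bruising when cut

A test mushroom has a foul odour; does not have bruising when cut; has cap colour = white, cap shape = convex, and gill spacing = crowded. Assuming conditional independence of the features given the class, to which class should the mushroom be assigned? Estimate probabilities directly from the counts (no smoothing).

edible

edible: (82/131) × (20/82) × (54/82) × (4/82) × (57/82) × (33/82) ≈ 0.00137197
poisonous: (49/131) × (7/49) × (17/49) × (3/49) × (43/49) × (21/49) ≈ 0.000426875
Highest score → edible.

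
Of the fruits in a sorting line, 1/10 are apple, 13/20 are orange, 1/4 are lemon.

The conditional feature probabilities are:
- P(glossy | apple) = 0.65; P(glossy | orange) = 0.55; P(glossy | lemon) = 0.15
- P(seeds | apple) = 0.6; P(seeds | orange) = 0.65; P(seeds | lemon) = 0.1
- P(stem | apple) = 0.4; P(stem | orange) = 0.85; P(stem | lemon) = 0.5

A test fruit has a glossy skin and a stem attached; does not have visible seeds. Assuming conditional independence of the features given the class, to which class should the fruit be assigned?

apple: 0.1 × 0.65 × (1−0.6) × 0.4 = 0.0104
orange: 0.65 × 0.55 × (1−0.65) × 0.85 = 0.10635625
lemon: 0.25 × 0.15 × (1−0.1) × 0.5 = 0.016875
Highest score → orange.

orange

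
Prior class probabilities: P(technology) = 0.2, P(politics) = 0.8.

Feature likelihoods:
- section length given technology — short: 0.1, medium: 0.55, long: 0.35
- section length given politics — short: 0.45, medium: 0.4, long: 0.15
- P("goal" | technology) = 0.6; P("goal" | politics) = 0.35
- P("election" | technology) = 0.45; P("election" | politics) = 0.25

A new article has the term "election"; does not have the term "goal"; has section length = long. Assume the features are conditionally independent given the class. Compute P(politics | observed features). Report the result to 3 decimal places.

technology: 0.2 × 0.35 × (1−0.6) × 0.45 = 0.0126
politics: 0.8 × 0.15 × (1−0.35) × 0.25 = 0.0195
P(politics | x) = 0.0195 / 0.0321 ≈ 0.607

0.607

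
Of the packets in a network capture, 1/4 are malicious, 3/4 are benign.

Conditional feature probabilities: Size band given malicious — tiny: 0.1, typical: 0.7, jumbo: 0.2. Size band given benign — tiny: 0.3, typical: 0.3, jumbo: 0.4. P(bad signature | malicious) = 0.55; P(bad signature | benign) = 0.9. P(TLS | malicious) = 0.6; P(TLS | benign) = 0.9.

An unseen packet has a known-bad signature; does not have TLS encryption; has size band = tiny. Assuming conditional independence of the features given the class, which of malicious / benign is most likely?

benign

malicious: 0.25 × 0.1 × 0.55 × (1−0.6) = 0.0055
benign: 0.75 × 0.3 × 0.9 × (1−0.9) = 0.02025
Highest score → benign.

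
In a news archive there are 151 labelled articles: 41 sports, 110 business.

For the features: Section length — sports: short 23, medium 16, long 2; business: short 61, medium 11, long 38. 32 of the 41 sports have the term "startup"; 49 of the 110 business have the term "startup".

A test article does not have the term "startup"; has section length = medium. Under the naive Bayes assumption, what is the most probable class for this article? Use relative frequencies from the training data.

sports: (41/151) × (16/41) × (9/41) ≈ 0.0232596
business: (110/151) × (11/110) × (61/110) ≈ 0.0403974
Highest score → business.

business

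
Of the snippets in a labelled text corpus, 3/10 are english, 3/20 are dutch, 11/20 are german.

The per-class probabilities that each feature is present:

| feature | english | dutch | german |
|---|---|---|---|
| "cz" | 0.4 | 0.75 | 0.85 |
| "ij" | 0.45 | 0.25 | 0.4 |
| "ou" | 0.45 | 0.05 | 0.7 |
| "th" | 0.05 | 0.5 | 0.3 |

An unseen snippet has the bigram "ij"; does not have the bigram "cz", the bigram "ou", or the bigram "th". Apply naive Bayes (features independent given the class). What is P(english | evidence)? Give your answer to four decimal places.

english: 0.3 × (1−0.4) × 0.45 × (1−0.45) × (1−0.05) = 0.0423225
dutch: 0.15 × (1−0.75) × 0.25 × (1−0.05) × (1−0.5) = 0.004453125
german: 0.55 × (1−0.85) × 0.4 × (1−0.7) × (1−0.3) = 0.00693
P(english | x) = 0.0423225 / 0.053705625 ≈ 0.7880

0.7880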